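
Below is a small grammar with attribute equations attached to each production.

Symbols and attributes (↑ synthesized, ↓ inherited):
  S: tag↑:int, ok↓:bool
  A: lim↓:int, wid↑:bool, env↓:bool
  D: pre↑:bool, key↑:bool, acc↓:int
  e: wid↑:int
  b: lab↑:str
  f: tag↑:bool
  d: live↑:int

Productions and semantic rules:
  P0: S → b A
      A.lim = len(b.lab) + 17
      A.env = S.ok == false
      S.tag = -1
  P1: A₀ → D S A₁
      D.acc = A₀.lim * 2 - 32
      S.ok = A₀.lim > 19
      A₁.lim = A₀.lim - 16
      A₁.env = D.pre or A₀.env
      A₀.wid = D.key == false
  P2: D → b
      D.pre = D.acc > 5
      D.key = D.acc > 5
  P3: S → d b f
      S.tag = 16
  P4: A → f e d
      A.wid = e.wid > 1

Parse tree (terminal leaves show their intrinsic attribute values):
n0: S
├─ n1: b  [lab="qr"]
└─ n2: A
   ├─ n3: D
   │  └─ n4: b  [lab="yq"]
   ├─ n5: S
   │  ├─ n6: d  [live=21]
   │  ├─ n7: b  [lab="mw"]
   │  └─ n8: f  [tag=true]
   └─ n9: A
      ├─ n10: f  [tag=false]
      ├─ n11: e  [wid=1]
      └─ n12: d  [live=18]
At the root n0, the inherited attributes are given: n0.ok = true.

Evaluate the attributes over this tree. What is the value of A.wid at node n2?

1. n0.ok = true  [given at root]
2. n1.lab = "qr"  [terminal]
3. n2.lim = 19  [len(b.lab) + 17]
4. n2.env = false  [S.ok == false]
5. n3.acc = 6  [A₀.lim * 2 - 32]
6. n4.lab = "yq"  [terminal]
7. n3.pre = true  [D.acc > 5]
8. n3.key = true  [D.acc > 5]
9. n5.ok = false  [A₀.lim > 19]
10. n6.live = 21  [terminal]
11. n7.lab = "mw"  [terminal]
12. n8.tag = true  [terminal]
13. n5.tag = 16  [16]
14. n9.lim = 3  [A₀.lim - 16]
15. n9.env = true  [D.pre or A₀.env]
16. n10.tag = false  [terminal]
17. n11.wid = 1  [terminal]
18. n12.live = 18  [terminal]
19. n9.wid = false  [e.wid > 1]
20. n2.wid = false  [D.key == false]
21. n0.tag = -1  [-1]

false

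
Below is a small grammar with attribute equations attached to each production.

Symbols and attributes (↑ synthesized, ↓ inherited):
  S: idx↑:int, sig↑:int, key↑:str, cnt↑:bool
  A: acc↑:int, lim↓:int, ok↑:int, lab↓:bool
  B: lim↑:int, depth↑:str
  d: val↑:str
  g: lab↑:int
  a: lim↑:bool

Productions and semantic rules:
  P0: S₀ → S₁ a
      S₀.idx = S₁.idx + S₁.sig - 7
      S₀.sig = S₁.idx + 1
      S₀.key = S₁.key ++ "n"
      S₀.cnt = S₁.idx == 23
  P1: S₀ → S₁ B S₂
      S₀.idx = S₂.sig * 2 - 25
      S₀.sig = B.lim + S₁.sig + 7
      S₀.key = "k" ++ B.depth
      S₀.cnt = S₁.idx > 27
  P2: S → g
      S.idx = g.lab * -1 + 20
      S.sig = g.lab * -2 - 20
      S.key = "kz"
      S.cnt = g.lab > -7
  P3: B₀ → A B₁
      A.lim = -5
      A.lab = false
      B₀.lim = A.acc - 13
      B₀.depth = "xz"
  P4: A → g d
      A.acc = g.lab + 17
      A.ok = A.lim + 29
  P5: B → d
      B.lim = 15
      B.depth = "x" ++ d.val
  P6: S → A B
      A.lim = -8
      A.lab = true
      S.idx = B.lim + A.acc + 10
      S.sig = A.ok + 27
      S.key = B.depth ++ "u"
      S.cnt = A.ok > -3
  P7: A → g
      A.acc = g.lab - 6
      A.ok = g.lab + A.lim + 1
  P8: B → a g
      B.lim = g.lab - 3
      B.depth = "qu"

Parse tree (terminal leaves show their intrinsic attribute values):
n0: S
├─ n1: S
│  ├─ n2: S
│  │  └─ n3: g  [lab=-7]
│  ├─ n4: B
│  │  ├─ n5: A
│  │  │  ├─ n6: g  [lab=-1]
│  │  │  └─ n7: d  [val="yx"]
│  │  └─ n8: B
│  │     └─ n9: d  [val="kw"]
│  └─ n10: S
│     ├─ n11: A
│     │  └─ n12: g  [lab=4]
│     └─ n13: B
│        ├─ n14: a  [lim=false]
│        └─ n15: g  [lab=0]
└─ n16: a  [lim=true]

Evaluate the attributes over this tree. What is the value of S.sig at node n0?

1. n3.lab = -7  [terminal]
2. n2.idx = 27  [g.lab * -1 + 20]
3. n2.sig = -6  [g.lab * -2 - 20]
4. n2.key = "kz"  ["kz"]
5. n2.cnt = false  [g.lab > -7]
6. n5.lim = -5  [-5]
7. n5.lab = false  [false]
8. n6.lab = -1  [terminal]
9. n7.val = "yx"  [terminal]
10. n5.acc = 16  [g.lab + 17]
11. n5.ok = 24  [A.lim + 29]
12. n9.val = "kw"  [terminal]
13. n8.lim = 15  [15]
14. n8.depth = "xkw"  ["x" ++ d.val]
15. n4.lim = 3  [A.acc - 13]
16. n4.depth = "xz"  ["xz"]
17. n11.lim = -8  [-8]
18. n11.lab = true  [true]
19. n12.lab = 4  [terminal]
20. n11.acc = -2  [g.lab - 6]
21. n11.ok = -3  [g.lab + A.lim + 1]
22. n14.lim = false  [terminal]
23. n15.lab = 0  [terminal]
24. n13.lim = -3  [g.lab - 3]
25. n13.depth = "qu"  ["qu"]
26. n10.idx = 5  [B.lim + A.acc + 10]
27. n10.sig = 24  [A.ok + 27]
28. n10.key = "quu"  [B.depth ++ "u"]
29. n10.cnt = false  [A.ok > -3]
30. n1.idx = 23  [S₂.sig * 2 - 25]
31. n1.sig = 4  [B.lim + S₁.sig + 7]
32. n1.key = "kxz"  ["k" ++ B.depth]
33. n1.cnt = false  [S₁.idx > 27]
34. n16.lim = true  [terminal]
35. n0.idx = 20  [S₁.idx + S₁.sig - 7]
36. n0.sig = 24  [S₁.idx + 1]
37. n0.key = "kxzn"  [S₁.key ++ "n"]
38. n0.cnt = true  [S₁.idx == 23]

24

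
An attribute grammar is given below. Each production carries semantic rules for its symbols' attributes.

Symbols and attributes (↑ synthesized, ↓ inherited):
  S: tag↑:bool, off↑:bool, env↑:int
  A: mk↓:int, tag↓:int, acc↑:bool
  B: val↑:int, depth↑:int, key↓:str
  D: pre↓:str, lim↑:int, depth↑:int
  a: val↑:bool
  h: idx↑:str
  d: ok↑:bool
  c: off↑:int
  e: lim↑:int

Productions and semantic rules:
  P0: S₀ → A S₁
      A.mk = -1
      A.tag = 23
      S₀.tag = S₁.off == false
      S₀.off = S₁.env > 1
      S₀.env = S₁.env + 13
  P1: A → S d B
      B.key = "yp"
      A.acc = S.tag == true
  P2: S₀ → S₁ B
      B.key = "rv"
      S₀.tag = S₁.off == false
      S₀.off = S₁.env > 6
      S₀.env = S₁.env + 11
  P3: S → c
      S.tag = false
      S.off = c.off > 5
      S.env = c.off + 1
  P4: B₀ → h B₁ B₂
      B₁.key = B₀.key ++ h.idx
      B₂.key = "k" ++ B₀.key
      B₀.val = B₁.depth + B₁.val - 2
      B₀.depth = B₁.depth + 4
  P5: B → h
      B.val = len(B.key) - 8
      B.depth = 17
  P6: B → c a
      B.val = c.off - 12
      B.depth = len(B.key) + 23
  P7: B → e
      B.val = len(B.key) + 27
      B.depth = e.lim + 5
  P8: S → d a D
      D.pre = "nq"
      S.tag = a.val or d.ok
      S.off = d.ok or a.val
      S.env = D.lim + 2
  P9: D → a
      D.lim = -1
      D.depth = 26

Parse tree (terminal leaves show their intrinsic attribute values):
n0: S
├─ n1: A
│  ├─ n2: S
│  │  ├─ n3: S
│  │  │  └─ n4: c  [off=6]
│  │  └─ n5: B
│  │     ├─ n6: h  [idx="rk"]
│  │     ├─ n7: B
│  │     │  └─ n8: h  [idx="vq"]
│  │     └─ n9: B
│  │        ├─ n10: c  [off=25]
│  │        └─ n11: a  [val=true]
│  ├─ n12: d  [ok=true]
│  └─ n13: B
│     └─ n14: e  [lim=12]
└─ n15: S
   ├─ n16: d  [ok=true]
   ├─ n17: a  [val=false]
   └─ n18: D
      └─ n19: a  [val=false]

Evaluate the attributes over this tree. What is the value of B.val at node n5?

1. n1.mk = -1  [-1]
2. n1.tag = 23  [23]
3. n4.off = 6  [terminal]
4. n3.tag = false  [false]
5. n3.off = true  [c.off > 5]
6. n3.env = 7  [c.off + 1]
7. n5.key = "rv"  ["rv"]
8. n6.idx = "rk"  [terminal]
9. n7.key = "rvrk"  [B₀.key ++ h.idx]
10. n8.idx = "vq"  [terminal]
11. n7.val = -4  [len(B.key) - 8]
12. n7.depth = 17  [17]
13. n9.key = "krv"  ["k" ++ B₀.key]
14. n10.off = 25  [terminal]
15. n11.val = true  [terminal]
16. n9.val = 13  [c.off - 12]
17. n9.depth = 26  [len(B.key) + 23]
18. n5.val = 11  [B₁.depth + B₁.val - 2]
19. n5.depth = 21  [B₁.depth + 4]
20. n2.tag = false  [S₁.off == false]
21. n2.off = true  [S₁.env > 6]
22. n2.env = 18  [S₁.env + 11]
23. n12.ok = true  [terminal]
24. n13.key = "yp"  ["yp"]
25. n14.lim = 12  [terminal]
26. n13.val = 29  [len(B.key) + 27]
27. n13.depth = 17  [e.lim + 5]
28. n1.acc = false  [S.tag == true]
29. n16.ok = true  [terminal]
30. n17.val = false  [terminal]
31. n18.pre = "nq"  ["nq"]
32. n19.val = false  [terminal]
33. n18.lim = -1  [-1]
34. n18.depth = 26  [26]
35. n15.tag = true  [a.val or d.ok]
36. n15.off = true  [d.ok or a.val]
37. n15.env = 1  [D.lim + 2]
38. n0.tag = false  [S₁.off == false]
39. n0.off = false  [S₁.env > 1]
40. n0.env = 14  [S₁.env + 13]

11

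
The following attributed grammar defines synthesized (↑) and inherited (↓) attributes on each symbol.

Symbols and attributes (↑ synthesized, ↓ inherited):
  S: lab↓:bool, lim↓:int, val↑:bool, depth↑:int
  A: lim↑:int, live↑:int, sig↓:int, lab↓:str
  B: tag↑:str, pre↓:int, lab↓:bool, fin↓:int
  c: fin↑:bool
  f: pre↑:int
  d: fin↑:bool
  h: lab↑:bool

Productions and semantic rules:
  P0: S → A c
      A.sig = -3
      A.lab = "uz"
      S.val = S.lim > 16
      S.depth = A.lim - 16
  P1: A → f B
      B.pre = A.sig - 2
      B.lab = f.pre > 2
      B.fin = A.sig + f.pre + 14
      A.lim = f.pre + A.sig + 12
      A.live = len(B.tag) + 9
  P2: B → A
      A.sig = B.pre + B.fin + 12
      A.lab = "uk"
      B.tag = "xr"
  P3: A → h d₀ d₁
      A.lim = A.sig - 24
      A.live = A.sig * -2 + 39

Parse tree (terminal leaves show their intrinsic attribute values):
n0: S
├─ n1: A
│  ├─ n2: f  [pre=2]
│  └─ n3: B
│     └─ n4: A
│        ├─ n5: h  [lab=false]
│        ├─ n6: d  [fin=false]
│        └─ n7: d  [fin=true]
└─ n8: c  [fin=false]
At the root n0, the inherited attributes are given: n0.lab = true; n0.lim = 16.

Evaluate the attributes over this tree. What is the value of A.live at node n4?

1. n0.lab = true  [given at root]
2. n0.lim = 16  [given at root]
3. n1.sig = -3  [-3]
4. n1.lab = "uz"  ["uz"]
5. n2.pre = 2  [terminal]
6. n3.pre = -5  [A.sig - 2]
7. n3.lab = false  [f.pre > 2]
8. n3.fin = 13  [A.sig + f.pre + 14]
9. n4.sig = 20  [B.pre + B.fin + 12]
10. n4.lab = "uk"  ["uk"]
11. n5.lab = false  [terminal]
12. n6.fin = false  [terminal]
13. n7.fin = true  [terminal]
14. n4.lim = -4  [A.sig - 24]
15. n4.live = -1  [A.sig * -2 + 39]
16. n3.tag = "xr"  ["xr"]
17. n1.lim = 11  [f.pre + A.sig + 12]
18. n1.live = 11  [len(B.tag) + 9]
19. n8.fin = false  [terminal]
20. n0.val = false  [S.lim > 16]
21. n0.depth = -5  [A.lim - 16]

-1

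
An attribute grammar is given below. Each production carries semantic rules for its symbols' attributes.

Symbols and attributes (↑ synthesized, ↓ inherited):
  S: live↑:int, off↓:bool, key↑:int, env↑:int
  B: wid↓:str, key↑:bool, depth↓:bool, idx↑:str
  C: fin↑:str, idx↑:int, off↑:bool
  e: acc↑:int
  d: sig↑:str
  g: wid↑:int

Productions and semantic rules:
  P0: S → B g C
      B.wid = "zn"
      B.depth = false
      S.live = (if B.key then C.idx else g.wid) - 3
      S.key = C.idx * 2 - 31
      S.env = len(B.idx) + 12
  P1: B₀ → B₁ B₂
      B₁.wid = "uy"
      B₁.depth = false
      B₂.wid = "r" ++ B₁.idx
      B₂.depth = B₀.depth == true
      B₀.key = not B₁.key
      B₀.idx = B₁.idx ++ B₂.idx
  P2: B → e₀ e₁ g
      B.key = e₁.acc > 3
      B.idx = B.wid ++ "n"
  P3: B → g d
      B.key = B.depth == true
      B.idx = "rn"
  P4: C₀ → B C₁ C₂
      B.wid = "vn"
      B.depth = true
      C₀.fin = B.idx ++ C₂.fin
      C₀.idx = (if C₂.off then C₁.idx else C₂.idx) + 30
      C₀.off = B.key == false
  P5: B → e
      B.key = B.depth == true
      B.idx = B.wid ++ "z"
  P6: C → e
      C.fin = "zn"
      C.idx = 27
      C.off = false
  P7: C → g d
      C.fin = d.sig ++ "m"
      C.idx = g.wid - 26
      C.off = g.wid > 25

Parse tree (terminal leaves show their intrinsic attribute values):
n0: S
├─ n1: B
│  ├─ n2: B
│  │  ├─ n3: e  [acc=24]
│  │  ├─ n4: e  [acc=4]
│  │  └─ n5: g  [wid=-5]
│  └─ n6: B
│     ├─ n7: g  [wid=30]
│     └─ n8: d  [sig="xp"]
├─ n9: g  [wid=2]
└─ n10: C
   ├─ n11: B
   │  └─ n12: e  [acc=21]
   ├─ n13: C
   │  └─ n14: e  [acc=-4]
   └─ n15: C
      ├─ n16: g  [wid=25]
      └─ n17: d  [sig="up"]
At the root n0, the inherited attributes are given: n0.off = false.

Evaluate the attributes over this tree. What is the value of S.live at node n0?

1. n0.off = false  [given at root]
2. n1.wid = "zn"  ["zn"]
3. n1.depth = false  [false]
4. n2.wid = "uy"  ["uy"]
5. n2.depth = false  [false]
6. n3.acc = 24  [terminal]
7. n4.acc = 4  [terminal]
8. n5.wid = -5  [terminal]
9. n2.key = true  [e₁.acc > 3]
10. n2.idx = "uyn"  [B.wid ++ "n"]
11. n6.wid = "ruyn"  ["r" ++ B₁.idx]
12. n6.depth = false  [B₀.depth == true]
13. n7.wid = 30  [terminal]
14. n8.sig = "xp"  [terminal]
15. n6.key = false  [B.depth == true]
16. n6.idx = "rn"  ["rn"]
17. n1.key = false  [not B₁.key]
18. n1.idx = "uynrn"  [B₁.idx ++ B₂.idx]
19. n9.wid = 2  [terminal]
20. n11.wid = "vn"  ["vn"]
21. n11.depth = true  [true]
22. n12.acc = 21  [terminal]
23. n11.key = true  [B.depth == true]
24. n11.idx = "vnz"  [B.wid ++ "z"]
25. n14.acc = -4  [terminal]
26. n13.fin = "zn"  ["zn"]
27. n13.idx = 27  [27]
28. n13.off = false  [false]
29. n16.wid = 25  [terminal]
30. n17.sig = "up"  [terminal]
31. n15.fin = "upm"  [d.sig ++ "m"]
32. n15.idx = -1  [g.wid - 26]
33. n15.off = false  [g.wid > 25]
34. n10.fin = "vnzupm"  [B.idx ++ C₂.fin]
35. n10.idx = 29  [(if C₂.off then C₁.idx else C₂.idx) + 30]
36. n10.off = false  [B.key == false]
37. n0.live = -1  [(if B.key then C.idx else g.wid) - 3]
38. n0.key = 27  [C.idx * 2 - 31]
39. n0.env = 17  [len(B.idx) + 12]

-1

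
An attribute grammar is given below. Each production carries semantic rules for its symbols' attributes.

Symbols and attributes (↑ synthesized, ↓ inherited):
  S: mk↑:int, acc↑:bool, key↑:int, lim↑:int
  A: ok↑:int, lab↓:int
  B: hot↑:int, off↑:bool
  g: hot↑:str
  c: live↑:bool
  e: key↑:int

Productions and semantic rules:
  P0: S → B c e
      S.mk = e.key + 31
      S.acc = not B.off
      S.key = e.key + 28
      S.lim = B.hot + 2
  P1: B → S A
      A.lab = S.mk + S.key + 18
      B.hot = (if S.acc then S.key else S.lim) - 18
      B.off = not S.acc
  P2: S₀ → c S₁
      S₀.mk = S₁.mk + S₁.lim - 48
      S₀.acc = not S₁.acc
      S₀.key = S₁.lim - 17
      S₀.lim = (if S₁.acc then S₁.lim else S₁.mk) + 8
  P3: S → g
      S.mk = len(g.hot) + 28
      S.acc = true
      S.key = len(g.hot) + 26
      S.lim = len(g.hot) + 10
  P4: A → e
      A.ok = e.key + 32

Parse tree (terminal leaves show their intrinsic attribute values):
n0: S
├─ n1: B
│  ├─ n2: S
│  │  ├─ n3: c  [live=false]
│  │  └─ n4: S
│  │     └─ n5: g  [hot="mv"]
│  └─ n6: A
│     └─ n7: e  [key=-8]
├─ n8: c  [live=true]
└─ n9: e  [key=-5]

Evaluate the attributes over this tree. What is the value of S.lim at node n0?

1. n3.live = false  [terminal]
2. n5.hot = "mv"  [terminal]
3. n4.mk = 30  [len(g.hot) + 28]
4. n4.acc = true  [true]
5. n4.key = 28  [len(g.hot) + 26]
6. n4.lim = 12  [len(g.hot) + 10]
7. n2.mk = -6  [S₁.mk + S₁.lim - 48]
8. n2.acc = false  [not S₁.acc]
9. n2.key = -5  [S₁.lim - 17]
10. n2.lim = 20  [(if S₁.acc then S₁.lim else S₁.mk) + 8]
11. n6.lab = 7  [S.mk + S.key + 18]
12. n7.key = -8  [terminal]
13. n6.ok = 24  [e.key + 32]
14. n1.hot = 2  [(if S.acc then S.key else S.lim) - 18]
15. n1.off = true  [not S.acc]
16. n8.live = true  [terminal]
17. n9.key = -5  [terminal]
18. n0.mk = 26  [e.key + 31]
19. n0.acc = false  [not B.off]
20. n0.key = 23  [e.key + 28]
21. n0.lim = 4  [B.hot + 2]

4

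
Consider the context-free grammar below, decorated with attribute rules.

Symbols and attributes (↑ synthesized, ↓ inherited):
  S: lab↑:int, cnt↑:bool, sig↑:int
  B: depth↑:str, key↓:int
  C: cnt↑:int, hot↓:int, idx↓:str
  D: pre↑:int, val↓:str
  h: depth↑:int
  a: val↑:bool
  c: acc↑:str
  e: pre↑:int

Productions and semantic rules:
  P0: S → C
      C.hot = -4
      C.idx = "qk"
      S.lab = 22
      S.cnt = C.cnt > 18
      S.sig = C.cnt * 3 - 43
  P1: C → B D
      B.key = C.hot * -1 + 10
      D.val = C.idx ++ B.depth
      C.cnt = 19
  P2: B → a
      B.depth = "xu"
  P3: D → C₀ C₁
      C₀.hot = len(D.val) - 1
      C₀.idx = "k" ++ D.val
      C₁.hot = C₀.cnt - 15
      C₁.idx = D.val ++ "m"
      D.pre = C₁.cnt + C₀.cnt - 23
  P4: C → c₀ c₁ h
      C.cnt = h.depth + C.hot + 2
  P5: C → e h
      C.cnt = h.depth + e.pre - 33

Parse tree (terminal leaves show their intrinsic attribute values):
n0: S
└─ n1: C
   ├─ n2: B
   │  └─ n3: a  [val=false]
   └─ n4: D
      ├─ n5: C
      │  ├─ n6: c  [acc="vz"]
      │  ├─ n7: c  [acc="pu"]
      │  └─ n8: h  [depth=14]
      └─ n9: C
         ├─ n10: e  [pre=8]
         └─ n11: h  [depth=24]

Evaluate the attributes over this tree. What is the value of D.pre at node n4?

1. n1.hot = -4  [-4]
2. n1.idx = "qk"  ["qk"]
3. n2.key = 14  [C.hot * -1 + 10]
4. n3.val = false  [terminal]
5. n2.depth = "xu"  ["xu"]
6. n4.val = "qkxu"  [C.idx ++ B.depth]
7. n5.hot = 3  [len(D.val) - 1]
8. n5.idx = "kqkxu"  ["k" ++ D.val]
9. n6.acc = "vz"  [terminal]
10. n7.acc = "pu"  [terminal]
11. n8.depth = 14  [terminal]
12. n5.cnt = 19  [h.depth + C.hot + 2]
13. n9.hot = 4  [C₀.cnt - 15]
14. n9.idx = "qkxum"  [D.val ++ "m"]
15. n10.pre = 8  [terminal]
16. n11.depth = 24  [terminal]
17. n9.cnt = -1  [h.depth + e.pre - 33]
18. n4.pre = -5  [C₁.cnt + C₀.cnt - 23]
19. n1.cnt = 19  [19]
20. n0.lab = 22  [22]
21. n0.cnt = true  [C.cnt > 18]
22. n0.sig = 14  [C.cnt * 3 - 43]

-5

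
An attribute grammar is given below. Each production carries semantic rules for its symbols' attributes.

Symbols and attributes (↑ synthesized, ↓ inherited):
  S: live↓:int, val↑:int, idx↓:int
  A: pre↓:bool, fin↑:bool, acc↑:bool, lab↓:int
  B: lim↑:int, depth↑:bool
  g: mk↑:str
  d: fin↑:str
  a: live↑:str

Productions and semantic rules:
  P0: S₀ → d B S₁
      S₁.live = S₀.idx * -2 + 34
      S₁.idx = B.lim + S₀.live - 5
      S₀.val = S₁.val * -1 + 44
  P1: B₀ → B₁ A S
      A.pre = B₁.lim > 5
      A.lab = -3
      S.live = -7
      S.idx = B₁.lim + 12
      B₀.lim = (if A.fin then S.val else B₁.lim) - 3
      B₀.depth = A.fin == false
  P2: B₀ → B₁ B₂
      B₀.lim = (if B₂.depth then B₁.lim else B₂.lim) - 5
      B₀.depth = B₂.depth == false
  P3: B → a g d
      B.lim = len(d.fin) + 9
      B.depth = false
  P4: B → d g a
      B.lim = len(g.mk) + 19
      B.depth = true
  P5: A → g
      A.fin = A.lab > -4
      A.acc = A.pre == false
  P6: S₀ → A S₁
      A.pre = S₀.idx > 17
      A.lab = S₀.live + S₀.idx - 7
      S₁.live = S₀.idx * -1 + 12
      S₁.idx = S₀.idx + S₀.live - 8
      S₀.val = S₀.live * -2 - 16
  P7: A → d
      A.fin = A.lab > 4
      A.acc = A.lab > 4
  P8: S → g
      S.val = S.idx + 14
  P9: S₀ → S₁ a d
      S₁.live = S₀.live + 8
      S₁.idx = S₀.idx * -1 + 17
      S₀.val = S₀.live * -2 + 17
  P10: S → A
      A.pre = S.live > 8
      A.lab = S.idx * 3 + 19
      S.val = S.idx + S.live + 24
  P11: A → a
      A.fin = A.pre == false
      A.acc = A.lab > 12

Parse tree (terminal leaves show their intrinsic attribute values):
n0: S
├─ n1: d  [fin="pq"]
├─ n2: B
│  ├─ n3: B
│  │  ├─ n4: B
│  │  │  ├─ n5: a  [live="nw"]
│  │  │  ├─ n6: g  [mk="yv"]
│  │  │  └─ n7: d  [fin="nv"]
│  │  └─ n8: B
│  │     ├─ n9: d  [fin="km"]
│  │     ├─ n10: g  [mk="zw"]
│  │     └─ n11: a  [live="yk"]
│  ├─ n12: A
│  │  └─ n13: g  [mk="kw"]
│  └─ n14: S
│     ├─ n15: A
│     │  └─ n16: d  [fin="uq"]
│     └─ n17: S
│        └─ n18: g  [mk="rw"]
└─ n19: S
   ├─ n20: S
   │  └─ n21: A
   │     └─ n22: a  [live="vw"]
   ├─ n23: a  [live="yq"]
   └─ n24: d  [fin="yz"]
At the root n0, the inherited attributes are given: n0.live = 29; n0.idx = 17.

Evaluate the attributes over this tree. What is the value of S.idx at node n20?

1. n0.live = 29  [given at root]
2. n0.idx = 17  [given at root]
3. n1.fin = "pq"  [terminal]
4. n5.live = "nw"  [terminal]
5. n6.mk = "yv"  [terminal]
6. n7.fin = "nv"  [terminal]
7. n4.lim = 11  [len(d.fin) + 9]
8. n4.depth = false  [false]
9. n9.fin = "km"  [terminal]
10. n10.mk = "zw"  [terminal]
11. n11.live = "yk"  [terminal]
12. n8.lim = 21  [len(g.mk) + 19]
13. n8.depth = true  [true]
14. n3.lim = 6  [(if B₂.depth then B₁.lim else B₂.lim) - 5]
15. n3.depth = false  [B₂.depth == false]
16. n12.pre = true  [B₁.lim > 5]
17. n12.lab = -3  [-3]
18. n13.mk = "kw"  [terminal]
19. n12.fin = true  [A.lab > -4]
20. n12.acc = false  [A.pre == false]
21. n14.live = -7  [-7]
22. n14.idx = 18  [B₁.lim + 12]
23. n15.pre = true  [S₀.idx > 17]
24. n15.lab = 4  [S₀.live + S₀.idx - 7]
25. n16.fin = "uq"  [terminal]
26. n15.fin = false  [A.lab > 4]
27. n15.acc = false  [A.lab > 4]
28. n17.live = -6  [S₀.idx * -1 + 12]
29. n17.idx = 3  [S₀.idx + S₀.live - 8]
30. n18.mk = "rw"  [terminal]
31. n17.val = 17  [S.idx + 14]
32. n14.val = -2  [S₀.live * -2 - 16]
33. n2.lim = -5  [(if A.fin then S.val else B₁.lim) - 3]
34. n2.depth = false  [A.fin == false]
35. n19.live = 0  [S₀.idx * -2 + 34]
36. n19.idx = 19  [B.lim + S₀.live - 5]
37. n20.live = 8  [S₀.live + 8]
38. n20.idx = -2  [S₀.idx * -1 + 17]
39. n21.pre = false  [S.live > 8]
40. n21.lab = 13  [S.idx * 3 + 19]
41. n22.live = "vw"  [terminal]
42. n21.fin = true  [A.pre == false]
43. n21.acc = true  [A.lab > 12]
44. n20.val = 30  [S.idx + S.live + 24]
45. n23.live = "yq"  [terminal]
46. n24.fin = "yz"  [terminal]
47. n19.val = 17  [S₀.live * -2 + 17]
48. n0.val = 27  [S₁.val * -1 + 44]

-2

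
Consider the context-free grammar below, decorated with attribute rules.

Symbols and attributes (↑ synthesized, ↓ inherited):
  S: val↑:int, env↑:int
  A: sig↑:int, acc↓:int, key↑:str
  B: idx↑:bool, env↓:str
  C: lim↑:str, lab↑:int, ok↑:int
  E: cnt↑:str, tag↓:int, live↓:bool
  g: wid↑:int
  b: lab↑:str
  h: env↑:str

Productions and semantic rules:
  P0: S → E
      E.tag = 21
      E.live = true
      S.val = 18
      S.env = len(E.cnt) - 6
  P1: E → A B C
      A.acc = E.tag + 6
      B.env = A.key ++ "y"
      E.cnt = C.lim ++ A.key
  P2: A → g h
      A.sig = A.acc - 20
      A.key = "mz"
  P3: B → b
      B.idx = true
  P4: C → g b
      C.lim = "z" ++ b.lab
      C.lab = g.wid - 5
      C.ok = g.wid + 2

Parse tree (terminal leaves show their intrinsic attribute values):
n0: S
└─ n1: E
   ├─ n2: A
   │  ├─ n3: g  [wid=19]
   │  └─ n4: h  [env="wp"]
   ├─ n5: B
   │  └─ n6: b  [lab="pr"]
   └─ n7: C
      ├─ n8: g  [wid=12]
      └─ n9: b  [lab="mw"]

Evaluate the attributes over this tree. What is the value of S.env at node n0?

1. n1.tag = 21  [21]
2. n1.live = true  [true]
3. n2.acc = 27  [E.tag + 6]
4. n3.wid = 19  [terminal]
5. n4.env = "wp"  [terminal]
6. n2.sig = 7  [A.acc - 20]
7. n2.key = "mz"  ["mz"]
8. n5.env = "mzy"  [A.key ++ "y"]
9. n6.lab = "pr"  [terminal]
10. n5.idx = true  [true]
11. n8.wid = 12  [terminal]
12. n9.lab = "mw"  [terminal]
13. n7.lim = "zmw"  ["z" ++ b.lab]
14. n7.lab = 7  [g.wid - 5]
15. n7.ok = 14  [g.wid + 2]
16. n1.cnt = "zmwmz"  [C.lim ++ A.key]
17. n0.val = 18  [18]
18. n0.env = -1  [len(E.cnt) - 6]

-1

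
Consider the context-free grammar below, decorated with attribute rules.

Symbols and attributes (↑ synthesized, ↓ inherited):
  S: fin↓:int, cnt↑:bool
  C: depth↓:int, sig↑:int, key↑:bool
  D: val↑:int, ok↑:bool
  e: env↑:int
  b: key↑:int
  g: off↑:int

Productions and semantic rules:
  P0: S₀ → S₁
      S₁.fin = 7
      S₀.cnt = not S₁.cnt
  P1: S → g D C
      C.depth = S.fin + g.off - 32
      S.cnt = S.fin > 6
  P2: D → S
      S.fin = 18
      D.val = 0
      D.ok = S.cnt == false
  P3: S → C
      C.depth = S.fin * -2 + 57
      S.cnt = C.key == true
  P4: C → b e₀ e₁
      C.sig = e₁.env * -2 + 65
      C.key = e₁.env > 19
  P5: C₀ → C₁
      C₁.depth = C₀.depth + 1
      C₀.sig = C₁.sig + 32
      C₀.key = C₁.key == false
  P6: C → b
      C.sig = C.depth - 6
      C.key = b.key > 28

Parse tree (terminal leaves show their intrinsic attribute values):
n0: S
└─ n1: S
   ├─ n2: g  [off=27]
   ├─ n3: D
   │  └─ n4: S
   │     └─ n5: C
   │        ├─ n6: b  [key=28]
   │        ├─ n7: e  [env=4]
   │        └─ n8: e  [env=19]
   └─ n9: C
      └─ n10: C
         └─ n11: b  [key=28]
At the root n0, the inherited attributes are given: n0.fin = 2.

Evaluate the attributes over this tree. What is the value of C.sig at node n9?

29

1. n0.fin = 2  [given at root]
2. n1.fin = 7  [7]
3. n2.off = 27  [terminal]
4. n4.fin = 18  [18]
5. n5.depth = 21  [S.fin * -2 + 57]
6. n6.key = 28  [terminal]
7. n7.env = 4  [terminal]
8. n8.env = 19  [terminal]
9. n5.sig = 27  [e₁.env * -2 + 65]
10. n5.key = false  [e₁.env > 19]
11. n4.cnt = false  [C.key == true]
12. n3.val = 0  [0]
13. n3.ok = true  [S.cnt == false]
14. n9.depth = 2  [S.fin + g.off - 32]
15. n10.depth = 3  [C₀.depth + 1]
16. n11.key = 28  [terminal]
17. n10.sig = -3  [C.depth - 6]
18. n10.key = false  [b.key > 28]
19. n9.sig = 29  [C₁.sig + 32]
20. n9.key = true  [C₁.key == false]
21. n1.cnt = true  [S.fin > 6]
22. n0.cnt = false  [not S₁.cnt]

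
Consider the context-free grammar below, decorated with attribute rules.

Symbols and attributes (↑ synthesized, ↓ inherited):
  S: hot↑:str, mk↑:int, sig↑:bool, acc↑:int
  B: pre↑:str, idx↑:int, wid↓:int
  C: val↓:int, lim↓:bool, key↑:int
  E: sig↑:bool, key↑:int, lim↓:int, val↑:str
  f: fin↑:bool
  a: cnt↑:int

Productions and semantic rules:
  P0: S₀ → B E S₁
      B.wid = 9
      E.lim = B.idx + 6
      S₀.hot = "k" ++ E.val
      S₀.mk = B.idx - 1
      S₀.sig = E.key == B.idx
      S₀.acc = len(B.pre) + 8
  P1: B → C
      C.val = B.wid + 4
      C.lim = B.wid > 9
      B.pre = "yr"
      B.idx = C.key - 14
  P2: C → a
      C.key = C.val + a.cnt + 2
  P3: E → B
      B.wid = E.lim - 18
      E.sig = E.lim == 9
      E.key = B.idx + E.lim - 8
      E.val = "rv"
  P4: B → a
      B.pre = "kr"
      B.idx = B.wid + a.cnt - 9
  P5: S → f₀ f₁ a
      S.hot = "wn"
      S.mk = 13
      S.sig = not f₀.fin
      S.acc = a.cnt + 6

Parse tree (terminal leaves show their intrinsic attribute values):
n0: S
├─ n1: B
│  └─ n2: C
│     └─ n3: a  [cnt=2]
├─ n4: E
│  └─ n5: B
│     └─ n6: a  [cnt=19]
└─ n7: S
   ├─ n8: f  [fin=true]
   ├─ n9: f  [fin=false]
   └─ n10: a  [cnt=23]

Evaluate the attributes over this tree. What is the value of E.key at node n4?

1. n1.wid = 9  [9]
2. n2.val = 13  [B.wid + 4]
3. n2.lim = false  [B.wid > 9]
4. n3.cnt = 2  [terminal]
5. n2.key = 17  [C.val + a.cnt + 2]
6. n1.pre = "yr"  ["yr"]
7. n1.idx = 3  [C.key - 14]
8. n4.lim = 9  [B.idx + 6]
9. n5.wid = -9  [E.lim - 18]
10. n6.cnt = 19  [terminal]
11. n5.pre = "kr"  ["kr"]
12. n5.idx = 1  [B.wid + a.cnt - 9]
13. n4.sig = true  [E.lim == 9]
14. n4.key = 2  [B.idx + E.lim - 8]
15. n4.val = "rv"  ["rv"]
16. n8.fin = true  [terminal]
17. n9.fin = false  [terminal]
18. n10.cnt = 23  [terminal]
19. n7.hot = "wn"  ["wn"]
20. n7.mk = 13  [13]
21. n7.sig = false  [not f₀.fin]
22. n7.acc = 29  [a.cnt + 6]
23. n0.hot = "krv"  ["k" ++ E.val]
24. n0.mk = 2  [B.idx - 1]
25. n0.sig = false  [E.key == B.idx]
26. n0.acc = 10  [len(B.pre) + 8]

2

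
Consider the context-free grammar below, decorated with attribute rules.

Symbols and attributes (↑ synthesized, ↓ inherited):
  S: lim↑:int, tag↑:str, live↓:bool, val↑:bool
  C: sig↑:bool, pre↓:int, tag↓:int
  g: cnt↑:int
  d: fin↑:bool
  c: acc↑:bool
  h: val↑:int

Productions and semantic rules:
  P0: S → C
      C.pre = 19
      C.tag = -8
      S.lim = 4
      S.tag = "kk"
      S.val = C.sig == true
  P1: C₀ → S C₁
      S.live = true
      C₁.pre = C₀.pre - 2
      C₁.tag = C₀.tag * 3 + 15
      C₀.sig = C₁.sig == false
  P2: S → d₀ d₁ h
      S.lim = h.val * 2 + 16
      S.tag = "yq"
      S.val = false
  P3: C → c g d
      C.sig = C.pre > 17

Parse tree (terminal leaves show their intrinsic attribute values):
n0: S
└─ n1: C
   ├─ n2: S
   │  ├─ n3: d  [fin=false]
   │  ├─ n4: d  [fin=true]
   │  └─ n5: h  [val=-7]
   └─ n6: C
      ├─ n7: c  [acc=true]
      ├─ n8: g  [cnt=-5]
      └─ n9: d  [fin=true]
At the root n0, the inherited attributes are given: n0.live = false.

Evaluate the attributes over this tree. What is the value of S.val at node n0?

1. n0.live = false  [given at root]
2. n1.pre = 19  [19]
3. n1.tag = -8  [-8]
4. n2.live = true  [true]
5. n3.fin = false  [terminal]
6. n4.fin = true  [terminal]
7. n5.val = -7  [terminal]
8. n2.lim = 2  [h.val * 2 + 16]
9. n2.tag = "yq"  ["yq"]
10. n2.val = false  [false]
11. n6.pre = 17  [C₀.pre - 2]
12. n6.tag = -9  [C₀.tag * 3 + 15]
13. n7.acc = true  [terminal]
14. n8.cnt = -5  [terminal]
15. n9.fin = true  [terminal]
16. n6.sig = false  [C.pre > 17]
17. n1.sig = true  [C₁.sig == false]
18. n0.lim = 4  [4]
19. n0.tag = "kk"  ["kk"]
20. n0.val = true  [C.sig == true]

true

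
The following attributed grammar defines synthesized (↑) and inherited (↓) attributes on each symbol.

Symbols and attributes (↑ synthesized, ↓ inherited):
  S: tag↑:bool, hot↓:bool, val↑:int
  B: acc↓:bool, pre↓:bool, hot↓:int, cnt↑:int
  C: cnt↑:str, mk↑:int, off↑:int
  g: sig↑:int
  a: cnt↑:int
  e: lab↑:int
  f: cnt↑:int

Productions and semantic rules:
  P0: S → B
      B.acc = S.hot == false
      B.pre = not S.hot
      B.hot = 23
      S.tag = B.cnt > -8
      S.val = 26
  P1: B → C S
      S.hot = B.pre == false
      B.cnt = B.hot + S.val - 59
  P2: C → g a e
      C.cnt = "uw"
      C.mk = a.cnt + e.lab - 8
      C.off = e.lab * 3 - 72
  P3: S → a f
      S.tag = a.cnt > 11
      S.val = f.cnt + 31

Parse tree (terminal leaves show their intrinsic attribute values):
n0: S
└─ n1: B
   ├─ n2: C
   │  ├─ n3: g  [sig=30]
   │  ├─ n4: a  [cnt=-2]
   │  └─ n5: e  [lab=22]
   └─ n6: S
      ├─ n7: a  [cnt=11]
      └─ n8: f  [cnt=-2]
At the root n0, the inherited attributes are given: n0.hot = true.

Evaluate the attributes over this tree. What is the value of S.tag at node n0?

1. n0.hot = true  [given at root]
2. n1.acc = false  [S.hot == false]
3. n1.pre = false  [not S.hot]
4. n1.hot = 23  [23]
5. n3.sig = 30  [terminal]
6. n4.cnt = -2  [terminal]
7. n5.lab = 22  [terminal]
8. n2.cnt = "uw"  ["uw"]
9. n2.mk = 12  [a.cnt + e.lab - 8]
10. n2.off = -6  [e.lab * 3 - 72]
11. n6.hot = true  [B.pre == false]
12. n7.cnt = 11  [terminal]
13. n8.cnt = -2  [terminal]
14. n6.tag = false  [a.cnt > 11]
15. n6.val = 29  [f.cnt + 31]
16. n1.cnt = -7  [B.hot + S.val - 59]
17. n0.tag = true  [B.cnt > -8]
18. n0.val = 26  [26]

true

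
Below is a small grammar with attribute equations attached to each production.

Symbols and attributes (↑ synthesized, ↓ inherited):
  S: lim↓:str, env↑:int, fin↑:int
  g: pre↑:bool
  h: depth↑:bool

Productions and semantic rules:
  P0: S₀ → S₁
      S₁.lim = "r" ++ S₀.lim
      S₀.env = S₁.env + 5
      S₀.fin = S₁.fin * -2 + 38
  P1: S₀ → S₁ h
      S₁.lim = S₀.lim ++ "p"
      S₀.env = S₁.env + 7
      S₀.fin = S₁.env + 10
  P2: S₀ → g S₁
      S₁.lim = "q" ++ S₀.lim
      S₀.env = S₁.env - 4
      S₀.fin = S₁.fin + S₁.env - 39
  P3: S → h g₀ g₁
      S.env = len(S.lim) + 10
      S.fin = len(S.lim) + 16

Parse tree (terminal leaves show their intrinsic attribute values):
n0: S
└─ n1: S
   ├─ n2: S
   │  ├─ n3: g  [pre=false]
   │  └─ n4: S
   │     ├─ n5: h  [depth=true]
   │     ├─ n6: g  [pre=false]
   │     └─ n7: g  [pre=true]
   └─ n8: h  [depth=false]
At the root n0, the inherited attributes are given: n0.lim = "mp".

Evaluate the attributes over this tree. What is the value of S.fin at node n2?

-3

1. n0.lim = "mp"  [given at root]
2. n1.lim = "rmp"  ["r" ++ S₀.lim]
3. n2.lim = "rmpp"  [S₀.lim ++ "p"]
4. n3.pre = false  [terminal]
5. n4.lim = "qrmpp"  ["q" ++ S₀.lim]
6. n5.depth = true  [terminal]
7. n6.pre = false  [terminal]
8. n7.pre = true  [terminal]
9. n4.env = 15  [len(S.lim) + 10]
10. n4.fin = 21  [len(S.lim) + 16]
11. n2.env = 11  [S₁.env - 4]
12. n2.fin = -3  [S₁.fin + S₁.env - 39]
13. n8.depth = false  [terminal]
14. n1.env = 18  [S₁.env + 7]
15. n1.fin = 21  [S₁.env + 10]
16. n0.env = 23  [S₁.env + 5]
17. n0.fin = -4  [S₁.fin * -2 + 38]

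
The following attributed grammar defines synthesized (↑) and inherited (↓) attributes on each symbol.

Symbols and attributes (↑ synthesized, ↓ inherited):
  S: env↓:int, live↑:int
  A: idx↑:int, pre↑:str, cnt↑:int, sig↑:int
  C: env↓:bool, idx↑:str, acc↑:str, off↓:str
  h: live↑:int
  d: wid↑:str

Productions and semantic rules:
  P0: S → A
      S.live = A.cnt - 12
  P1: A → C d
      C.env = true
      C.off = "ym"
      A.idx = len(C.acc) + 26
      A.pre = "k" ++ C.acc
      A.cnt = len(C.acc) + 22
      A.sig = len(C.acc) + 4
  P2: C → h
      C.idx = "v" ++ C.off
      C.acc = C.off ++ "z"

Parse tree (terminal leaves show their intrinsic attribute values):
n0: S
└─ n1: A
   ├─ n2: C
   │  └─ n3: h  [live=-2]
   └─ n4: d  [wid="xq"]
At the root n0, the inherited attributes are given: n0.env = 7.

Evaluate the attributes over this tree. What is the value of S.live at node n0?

1. n0.env = 7  [given at root]
2. n2.env = true  [true]
3. n2.off = "ym"  ["ym"]
4. n3.live = -2  [terminal]
5. n2.idx = "vym"  ["v" ++ C.off]
6. n2.acc = "ymz"  [C.off ++ "z"]
7. n4.wid = "xq"  [terminal]
8. n1.idx = 29  [len(C.acc) + 26]
9. n1.pre = "kymz"  ["k" ++ C.acc]
10. n1.cnt = 25  [len(C.acc) + 22]
11. n1.sig = 7  [len(C.acc) + 4]
12. n0.live = 13  [A.cnt - 12]

13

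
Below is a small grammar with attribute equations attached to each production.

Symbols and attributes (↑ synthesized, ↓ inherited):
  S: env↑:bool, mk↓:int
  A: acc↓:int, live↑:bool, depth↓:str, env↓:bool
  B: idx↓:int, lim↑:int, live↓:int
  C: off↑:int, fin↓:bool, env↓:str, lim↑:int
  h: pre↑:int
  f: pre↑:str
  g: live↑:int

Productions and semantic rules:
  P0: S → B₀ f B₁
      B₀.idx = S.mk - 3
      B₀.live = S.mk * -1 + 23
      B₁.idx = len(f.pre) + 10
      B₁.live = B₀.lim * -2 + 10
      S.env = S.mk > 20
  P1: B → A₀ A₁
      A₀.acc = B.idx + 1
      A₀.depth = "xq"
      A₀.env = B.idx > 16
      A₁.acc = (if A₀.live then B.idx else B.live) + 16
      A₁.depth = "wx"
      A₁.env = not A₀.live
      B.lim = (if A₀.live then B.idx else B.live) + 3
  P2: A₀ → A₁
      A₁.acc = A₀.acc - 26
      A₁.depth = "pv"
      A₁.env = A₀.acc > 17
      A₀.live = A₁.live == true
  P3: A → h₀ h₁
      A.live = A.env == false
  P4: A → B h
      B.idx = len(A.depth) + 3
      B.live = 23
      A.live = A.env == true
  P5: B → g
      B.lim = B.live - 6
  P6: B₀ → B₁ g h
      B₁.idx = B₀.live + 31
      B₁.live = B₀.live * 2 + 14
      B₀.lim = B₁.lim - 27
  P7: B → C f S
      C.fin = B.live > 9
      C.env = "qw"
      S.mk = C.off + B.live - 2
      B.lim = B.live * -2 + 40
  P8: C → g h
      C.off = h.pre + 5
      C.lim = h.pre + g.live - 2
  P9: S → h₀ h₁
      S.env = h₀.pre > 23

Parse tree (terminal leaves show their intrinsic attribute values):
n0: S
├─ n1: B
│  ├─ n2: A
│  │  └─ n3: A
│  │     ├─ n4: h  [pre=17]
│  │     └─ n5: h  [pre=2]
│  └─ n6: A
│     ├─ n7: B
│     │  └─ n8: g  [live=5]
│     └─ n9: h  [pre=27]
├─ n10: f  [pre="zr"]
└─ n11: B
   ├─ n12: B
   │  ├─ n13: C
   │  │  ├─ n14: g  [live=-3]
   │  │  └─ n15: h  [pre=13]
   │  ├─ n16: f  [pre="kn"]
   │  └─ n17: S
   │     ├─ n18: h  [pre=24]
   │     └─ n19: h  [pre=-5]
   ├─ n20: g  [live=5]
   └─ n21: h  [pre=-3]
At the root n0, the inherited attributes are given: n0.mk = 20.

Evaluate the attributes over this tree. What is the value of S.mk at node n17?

26

1. n0.mk = 20  [given at root]
2. n1.idx = 17  [S.mk - 3]
3. n1.live = 3  [S.mk * -1 + 23]
4. n2.acc = 18  [B.idx + 1]
5. n2.depth = "xq"  ["xq"]
6. n2.env = true  [B.idx > 16]
7. n3.acc = -8  [A₀.acc - 26]
8. n3.depth = "pv"  ["pv"]
9. n3.env = true  [A₀.acc > 17]
10. n4.pre = 17  [terminal]
11. n5.pre = 2  [terminal]
12. n3.live = false  [A.env == false]
13. n2.live = false  [A₁.live == true]
14. n6.acc = 19  [(if A₀.live then B.idx else B.live) + 16]
15. n6.depth = "wx"  ["wx"]
16. n6.env = true  [not A₀.live]
17. n7.idx = 5  [len(A.depth) + 3]
18. n7.live = 23  [23]
19. n8.live = 5  [terminal]
20. n7.lim = 17  [B.live - 6]
21. n9.pre = 27  [terminal]
22. n6.live = true  [A.env == true]
23. n1.lim = 6  [(if A₀.live then B.idx else B.live) + 3]
24. n10.pre = "zr"  [terminal]
25. n11.idx = 12  [len(f.pre) + 10]
26. n11.live = -2  [B₀.lim * -2 + 10]
27. n12.idx = 29  [B₀.live + 31]
28. n12.live = 10  [B₀.live * 2 + 14]
29. n13.fin = true  [B.live > 9]
30. n13.env = "qw"  ["qw"]
31. n14.live = -3  [terminal]
32. n15.pre = 13  [terminal]
33. n13.off = 18  [h.pre + 5]
34. n13.lim = 8  [h.pre + g.live - 2]
35. n16.pre = "kn"  [terminal]
36. n17.mk = 26  [C.off + B.live - 2]
37. n18.pre = 24  [terminal]
38. n19.pre = -5  [terminal]
39. n17.env = true  [h₀.pre > 23]
40. n12.lim = 20  [B.live * -2 + 40]
41. n20.live = 5  [terminal]
42. n21.pre = -3  [terminal]
43. n11.lim = -7  [B₁.lim - 27]
44. n0.env = false  [S.mk > 20]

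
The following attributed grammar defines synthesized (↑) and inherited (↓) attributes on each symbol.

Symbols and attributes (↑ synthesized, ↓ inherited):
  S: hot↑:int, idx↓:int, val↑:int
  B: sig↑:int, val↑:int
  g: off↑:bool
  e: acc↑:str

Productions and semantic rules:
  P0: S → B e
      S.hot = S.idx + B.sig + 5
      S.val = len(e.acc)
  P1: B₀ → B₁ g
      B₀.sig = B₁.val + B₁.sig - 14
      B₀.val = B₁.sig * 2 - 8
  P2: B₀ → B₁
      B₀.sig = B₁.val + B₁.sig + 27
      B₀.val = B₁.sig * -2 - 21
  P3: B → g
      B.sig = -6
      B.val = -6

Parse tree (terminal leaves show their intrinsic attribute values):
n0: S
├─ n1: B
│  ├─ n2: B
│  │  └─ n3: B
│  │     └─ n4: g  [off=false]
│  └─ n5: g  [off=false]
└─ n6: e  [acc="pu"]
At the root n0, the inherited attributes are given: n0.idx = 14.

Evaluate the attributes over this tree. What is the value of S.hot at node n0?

11

1. n0.idx = 14  [given at root]
2. n4.off = false  [terminal]
3. n3.sig = -6  [-6]
4. n3.val = -6  [-6]
5. n2.sig = 15  [B₁.val + B₁.sig + 27]
6. n2.val = -9  [B₁.sig * -2 - 21]
7. n5.off = false  [terminal]
8. n1.sig = -8  [B₁.val + B₁.sig - 14]
9. n1.val = 22  [B₁.sig * 2 - 8]
10. n6.acc = "pu"  [terminal]
11. n0.hot = 11  [S.idx + B.sig + 5]
12. n0.val = 2  [len(e.acc)]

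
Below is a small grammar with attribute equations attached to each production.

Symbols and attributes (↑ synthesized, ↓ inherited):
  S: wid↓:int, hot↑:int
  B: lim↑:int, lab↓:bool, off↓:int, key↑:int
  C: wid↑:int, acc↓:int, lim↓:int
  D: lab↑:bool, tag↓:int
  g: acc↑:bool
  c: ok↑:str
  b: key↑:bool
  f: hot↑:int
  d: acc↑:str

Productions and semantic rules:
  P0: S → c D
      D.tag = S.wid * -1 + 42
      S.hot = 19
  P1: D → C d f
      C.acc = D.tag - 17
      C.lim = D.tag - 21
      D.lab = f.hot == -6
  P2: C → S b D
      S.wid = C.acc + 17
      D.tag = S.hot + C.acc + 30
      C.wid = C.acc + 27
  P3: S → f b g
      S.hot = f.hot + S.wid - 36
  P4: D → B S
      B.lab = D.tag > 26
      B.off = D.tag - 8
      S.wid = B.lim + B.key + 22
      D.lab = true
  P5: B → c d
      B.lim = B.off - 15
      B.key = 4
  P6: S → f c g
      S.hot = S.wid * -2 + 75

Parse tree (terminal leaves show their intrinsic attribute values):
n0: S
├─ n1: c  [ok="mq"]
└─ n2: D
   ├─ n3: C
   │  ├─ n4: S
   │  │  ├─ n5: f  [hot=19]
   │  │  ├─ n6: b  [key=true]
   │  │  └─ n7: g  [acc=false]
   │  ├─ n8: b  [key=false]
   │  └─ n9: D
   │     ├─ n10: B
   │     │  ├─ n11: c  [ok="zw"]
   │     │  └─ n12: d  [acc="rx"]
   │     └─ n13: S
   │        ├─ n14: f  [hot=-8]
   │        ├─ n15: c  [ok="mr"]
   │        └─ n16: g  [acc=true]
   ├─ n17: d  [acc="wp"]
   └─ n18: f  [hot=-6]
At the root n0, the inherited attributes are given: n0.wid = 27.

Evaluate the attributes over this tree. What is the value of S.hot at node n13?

17

1. n0.wid = 27  [given at root]
2. n1.ok = "mq"  [terminal]
3. n2.tag = 15  [S.wid * -1 + 42]
4. n3.acc = -2  [D.tag - 17]
5. n3.lim = -6  [D.tag - 21]
6. n4.wid = 15  [C.acc + 17]
7. n5.hot = 19  [terminal]
8. n6.key = true  [terminal]
9. n7.acc = false  [terminal]
10. n4.hot = -2  [f.hot + S.wid - 36]
11. n8.key = false  [terminal]
12. n9.tag = 26  [S.hot + C.acc + 30]
13. n10.lab = false  [D.tag > 26]
14. n10.off = 18  [D.tag - 8]
15. n11.ok = "zw"  [terminal]
16. n12.acc = "rx"  [terminal]
17. n10.lim = 3  [B.off - 15]
18. n10.key = 4  [4]
19. n13.wid = 29  [B.lim + B.key + 22]
20. n14.hot = -8  [terminal]
21. n15.ok = "mr"  [terminal]
22. n16.acc = true  [terminal]
23. n13.hot = 17  [S.wid * -2 + 75]
24. n9.lab = true  [true]
25. n3.wid = 25  [C.acc + 27]
26. n17.acc = "wp"  [terminal]
27. n18.hot = -6  [terminal]
28. n2.lab = true  [f.hot == -6]
29. n0.hot = 19  [19]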